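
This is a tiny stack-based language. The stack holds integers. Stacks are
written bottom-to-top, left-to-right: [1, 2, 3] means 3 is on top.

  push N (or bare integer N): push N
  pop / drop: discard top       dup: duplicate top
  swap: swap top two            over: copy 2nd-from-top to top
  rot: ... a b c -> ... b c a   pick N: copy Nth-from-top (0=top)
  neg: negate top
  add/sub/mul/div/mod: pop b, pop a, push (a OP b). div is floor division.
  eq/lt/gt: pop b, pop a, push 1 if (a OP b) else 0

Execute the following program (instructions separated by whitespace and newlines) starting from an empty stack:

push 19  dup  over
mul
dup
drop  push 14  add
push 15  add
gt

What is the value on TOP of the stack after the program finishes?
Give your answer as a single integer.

After 'push 19': [19]
After 'dup': [19, 19]
After 'over': [19, 19, 19]
After 'mul': [19, 361]
After 'dup': [19, 361, 361]
After 'drop': [19, 361]
After 'push 14': [19, 361, 14]
After 'add': [19, 375]
After 'push 15': [19, 375, 15]
After 'add': [19, 390]
After 'gt': [0]

Answer: 0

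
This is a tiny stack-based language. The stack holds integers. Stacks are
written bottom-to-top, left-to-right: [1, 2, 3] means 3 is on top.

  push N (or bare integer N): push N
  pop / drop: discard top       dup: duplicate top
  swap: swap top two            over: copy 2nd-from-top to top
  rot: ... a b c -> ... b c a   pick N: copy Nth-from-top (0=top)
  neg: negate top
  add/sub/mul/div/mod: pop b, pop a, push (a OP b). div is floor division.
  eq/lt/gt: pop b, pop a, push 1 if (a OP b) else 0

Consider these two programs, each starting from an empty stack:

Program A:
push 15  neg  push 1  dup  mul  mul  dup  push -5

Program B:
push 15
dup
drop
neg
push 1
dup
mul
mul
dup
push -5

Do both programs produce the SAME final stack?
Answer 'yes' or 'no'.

Program A trace:
  After 'push 15': [15]
  After 'neg': [-15]
  After 'push 1': [-15, 1]
  After 'dup': [-15, 1, 1]
  After 'mul': [-15, 1]
  After 'mul': [-15]
  After 'dup': [-15, -15]
  After 'push -5': [-15, -15, -5]
Program A final stack: [-15, -15, -5]

Program B trace:
  After 'push 15': [15]
  After 'dup': [15, 15]
  After 'drop': [15]
  After 'neg': [-15]
  After 'push 1': [-15, 1]
  After 'dup': [-15, 1, 1]
  After 'mul': [-15, 1]
  After 'mul': [-15]
  After 'dup': [-15, -15]
  After 'push -5': [-15, -15, -5]
Program B final stack: [-15, -15, -5]
Same: yes

Answer: yes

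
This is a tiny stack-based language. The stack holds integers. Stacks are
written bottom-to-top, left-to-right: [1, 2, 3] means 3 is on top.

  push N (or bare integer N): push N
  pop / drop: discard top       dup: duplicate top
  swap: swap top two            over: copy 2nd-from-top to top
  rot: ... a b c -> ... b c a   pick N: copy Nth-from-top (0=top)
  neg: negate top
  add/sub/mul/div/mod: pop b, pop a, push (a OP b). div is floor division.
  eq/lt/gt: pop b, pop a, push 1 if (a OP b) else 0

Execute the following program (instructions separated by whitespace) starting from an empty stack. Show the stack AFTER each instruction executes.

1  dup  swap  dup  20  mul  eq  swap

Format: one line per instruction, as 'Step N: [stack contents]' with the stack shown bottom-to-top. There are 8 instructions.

Step 1: [1]
Step 2: [1, 1]
Step 3: [1, 1]
Step 4: [1, 1, 1]
Step 5: [1, 1, 1, 20]
Step 6: [1, 1, 20]
Step 7: [1, 0]
Step 8: [0, 1]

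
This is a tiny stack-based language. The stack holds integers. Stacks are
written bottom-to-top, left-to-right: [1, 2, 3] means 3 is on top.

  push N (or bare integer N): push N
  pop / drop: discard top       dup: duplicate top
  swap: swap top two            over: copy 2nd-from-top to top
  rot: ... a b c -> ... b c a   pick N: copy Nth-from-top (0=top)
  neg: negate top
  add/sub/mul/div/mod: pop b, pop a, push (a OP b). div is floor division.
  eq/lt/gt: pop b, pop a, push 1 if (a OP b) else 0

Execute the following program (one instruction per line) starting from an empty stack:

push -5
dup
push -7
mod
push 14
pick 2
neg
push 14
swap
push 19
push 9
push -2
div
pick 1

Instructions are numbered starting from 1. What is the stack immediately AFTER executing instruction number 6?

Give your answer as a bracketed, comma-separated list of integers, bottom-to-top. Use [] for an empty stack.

Step 1 ('push -5'): [-5]
Step 2 ('dup'): [-5, -5]
Step 3 ('push -7'): [-5, -5, -7]
Step 4 ('mod'): [-5, -5]
Step 5 ('push 14'): [-5, -5, 14]
Step 6 ('pick 2'): [-5, -5, 14, -5]

Answer: [-5, -5, 14, -5]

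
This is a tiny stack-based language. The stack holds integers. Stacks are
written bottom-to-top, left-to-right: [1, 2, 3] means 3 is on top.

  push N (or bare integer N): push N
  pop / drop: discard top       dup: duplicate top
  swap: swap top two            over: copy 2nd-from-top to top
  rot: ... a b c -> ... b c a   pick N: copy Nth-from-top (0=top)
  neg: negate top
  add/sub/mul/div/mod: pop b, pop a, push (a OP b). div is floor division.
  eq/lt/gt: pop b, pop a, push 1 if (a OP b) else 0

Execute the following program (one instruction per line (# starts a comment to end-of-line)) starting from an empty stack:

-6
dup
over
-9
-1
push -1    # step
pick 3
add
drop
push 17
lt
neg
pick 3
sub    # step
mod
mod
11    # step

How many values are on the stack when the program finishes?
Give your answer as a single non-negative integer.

Answer: 4

Derivation:
After 'push -6': stack = [-6] (depth 1)
After 'dup': stack = [-6, -6] (depth 2)
After 'over': stack = [-6, -6, -6] (depth 3)
After 'push -9': stack = [-6, -6, -6, -9] (depth 4)
After 'push -1': stack = [-6, -6, -6, -9, -1] (depth 5)
After 'push -1': stack = [-6, -6, -6, -9, -1, -1] (depth 6)
After 'pick 3': stack = [-6, -6, -6, -9, -1, -1, -6] (depth 7)
After 'add': stack = [-6, -6, -6, -9, -1, -7] (depth 6)
After 'drop': stack = [-6, -6, -6, -9, -1] (depth 5)
After 'push 17': stack = [-6, -6, -6, -9, -1, 17] (depth 6)
After 'lt': stack = [-6, -6, -6, -9, 1] (depth 5)
After 'neg': stack = [-6, -6, -6, -9, -1] (depth 5)
After 'pick 3': stack = [-6, -6, -6, -9, -1, -6] (depth 6)
After 'sub': stack = [-6, -6, -6, -9, 5] (depth 5)
After 'mod': stack = [-6, -6, -6, 1] (depth 4)
After 'mod': stack = [-6, -6, 0] (depth 3)
After 'push 11': stack = [-6, -6, 0, 11] (depth 4)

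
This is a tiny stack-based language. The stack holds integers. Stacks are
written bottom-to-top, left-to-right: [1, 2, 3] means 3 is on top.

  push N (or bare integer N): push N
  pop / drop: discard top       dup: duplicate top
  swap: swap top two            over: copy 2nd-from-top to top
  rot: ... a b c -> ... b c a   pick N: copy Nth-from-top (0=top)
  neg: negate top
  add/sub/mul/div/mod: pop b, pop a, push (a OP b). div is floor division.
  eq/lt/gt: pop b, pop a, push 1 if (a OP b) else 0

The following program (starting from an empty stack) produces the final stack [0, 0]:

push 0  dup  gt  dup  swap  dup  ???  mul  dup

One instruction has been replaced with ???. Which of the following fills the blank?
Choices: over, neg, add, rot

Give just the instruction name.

Answer: add

Derivation:
Stack before ???: [0, 0, 0]
Stack after ???:  [0, 0]
Checking each choice:
  over: produces [0, 0, 0, 0]
  neg: produces [0, 0, 0]
  add: MATCH
  rot: produces [0, 0, 0]


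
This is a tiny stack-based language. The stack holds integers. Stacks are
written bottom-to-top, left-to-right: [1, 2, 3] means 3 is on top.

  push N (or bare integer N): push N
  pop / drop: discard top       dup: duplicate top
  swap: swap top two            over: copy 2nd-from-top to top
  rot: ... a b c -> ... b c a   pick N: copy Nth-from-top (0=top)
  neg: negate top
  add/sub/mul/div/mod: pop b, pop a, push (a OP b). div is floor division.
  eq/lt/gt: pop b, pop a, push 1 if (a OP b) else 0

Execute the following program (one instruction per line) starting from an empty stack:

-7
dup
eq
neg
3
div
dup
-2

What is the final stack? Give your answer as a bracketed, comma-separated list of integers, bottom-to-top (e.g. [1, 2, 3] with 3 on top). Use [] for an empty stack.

After 'push -7': [-7]
After 'dup': [-7, -7]
After 'eq': [1]
After 'neg': [-1]
After 'push 3': [-1, 3]
After 'div': [-1]
After 'dup': [-1, -1]
After 'push -2': [-1, -1, -2]

Answer: [-1, -1, -2]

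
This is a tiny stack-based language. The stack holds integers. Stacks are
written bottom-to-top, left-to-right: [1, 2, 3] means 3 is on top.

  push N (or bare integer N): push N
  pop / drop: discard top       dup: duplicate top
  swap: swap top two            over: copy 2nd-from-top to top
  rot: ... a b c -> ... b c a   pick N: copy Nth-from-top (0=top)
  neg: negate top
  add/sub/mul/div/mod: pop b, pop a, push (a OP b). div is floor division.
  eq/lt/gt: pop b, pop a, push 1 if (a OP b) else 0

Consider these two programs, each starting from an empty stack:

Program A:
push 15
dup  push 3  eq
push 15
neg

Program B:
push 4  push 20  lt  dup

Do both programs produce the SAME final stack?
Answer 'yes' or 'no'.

Answer: no

Derivation:
Program A trace:
  After 'push 15': [15]
  After 'dup': [15, 15]
  After 'push 3': [15, 15, 3]
  After 'eq': [15, 0]
  After 'push 15': [15, 0, 15]
  After 'neg': [15, 0, -15]
Program A final stack: [15, 0, -15]

Program B trace:
  After 'push 4': [4]
  After 'push 20': [4, 20]
  After 'lt': [1]
  After 'dup': [1, 1]
Program B final stack: [1, 1]
Same: no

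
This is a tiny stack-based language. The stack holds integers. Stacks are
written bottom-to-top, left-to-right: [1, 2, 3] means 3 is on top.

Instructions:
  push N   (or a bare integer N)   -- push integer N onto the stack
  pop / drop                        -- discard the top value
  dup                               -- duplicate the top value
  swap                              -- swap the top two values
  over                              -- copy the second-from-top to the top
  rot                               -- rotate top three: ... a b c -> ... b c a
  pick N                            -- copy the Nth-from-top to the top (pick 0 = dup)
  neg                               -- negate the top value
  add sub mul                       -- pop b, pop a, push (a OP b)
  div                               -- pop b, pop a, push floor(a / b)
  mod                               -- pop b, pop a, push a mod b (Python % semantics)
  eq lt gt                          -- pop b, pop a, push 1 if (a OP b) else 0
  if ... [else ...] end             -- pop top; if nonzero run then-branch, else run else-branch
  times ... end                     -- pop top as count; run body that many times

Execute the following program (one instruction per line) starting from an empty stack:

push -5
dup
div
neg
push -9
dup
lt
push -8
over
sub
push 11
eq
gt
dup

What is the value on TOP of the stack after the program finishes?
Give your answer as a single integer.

Answer: 0

Derivation:
After 'push -5': [-5]
After 'dup': [-5, -5]
After 'div': [1]
After 'neg': [-1]
After 'push -9': [-1, -9]
After 'dup': [-1, -9, -9]
After 'lt': [-1, 0]
After 'push -8': [-1, 0, -8]
After 'over': [-1, 0, -8, 0]
After 'sub': [-1, 0, -8]
After 'push 11': [-1, 0, -8, 11]
After 'eq': [-1, 0, 0]
After 'gt': [-1, 0]
After 'dup': [-1, 0, 0]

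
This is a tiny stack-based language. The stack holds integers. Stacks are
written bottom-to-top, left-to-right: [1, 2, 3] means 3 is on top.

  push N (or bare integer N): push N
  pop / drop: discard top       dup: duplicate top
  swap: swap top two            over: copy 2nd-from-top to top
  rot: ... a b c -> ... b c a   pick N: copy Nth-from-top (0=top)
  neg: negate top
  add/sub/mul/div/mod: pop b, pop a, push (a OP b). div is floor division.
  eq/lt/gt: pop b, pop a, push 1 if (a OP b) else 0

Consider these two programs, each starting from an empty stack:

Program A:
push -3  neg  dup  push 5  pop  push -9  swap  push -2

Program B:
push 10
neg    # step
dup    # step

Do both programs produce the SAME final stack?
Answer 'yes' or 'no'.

Program A trace:
  After 'push -3': [-3]
  After 'neg': [3]
  After 'dup': [3, 3]
  After 'push 5': [3, 3, 5]
  After 'pop': [3, 3]
  After 'push -9': [3, 3, -9]
  After 'swap': [3, -9, 3]
  After 'push -2': [3, -9, 3, -2]
Program A final stack: [3, -9, 3, -2]

Program B trace:
  After 'push 10': [10]
  After 'neg': [-10]
  After 'dup': [-10, -10]
Program B final stack: [-10, -10]
Same: no

Answer: no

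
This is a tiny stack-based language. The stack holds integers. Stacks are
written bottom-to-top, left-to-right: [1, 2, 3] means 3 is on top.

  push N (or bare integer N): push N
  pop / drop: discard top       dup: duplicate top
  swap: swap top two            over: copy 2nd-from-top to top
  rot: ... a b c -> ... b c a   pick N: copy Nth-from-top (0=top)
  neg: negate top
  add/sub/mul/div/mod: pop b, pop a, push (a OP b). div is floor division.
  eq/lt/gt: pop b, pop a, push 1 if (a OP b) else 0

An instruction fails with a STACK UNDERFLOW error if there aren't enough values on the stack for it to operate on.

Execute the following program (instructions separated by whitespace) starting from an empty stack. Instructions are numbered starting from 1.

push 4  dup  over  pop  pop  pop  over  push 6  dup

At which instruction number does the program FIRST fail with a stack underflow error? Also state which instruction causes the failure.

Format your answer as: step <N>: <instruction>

Answer: step 7: over

Derivation:
Step 1 ('push 4'): stack = [4], depth = 1
Step 2 ('dup'): stack = [4, 4], depth = 2
Step 3 ('over'): stack = [4, 4, 4], depth = 3
Step 4 ('pop'): stack = [4, 4], depth = 2
Step 5 ('pop'): stack = [4], depth = 1
Step 6 ('pop'): stack = [], depth = 0
Step 7 ('over'): needs 2 value(s) but depth is 0 — STACK UNDERFLOW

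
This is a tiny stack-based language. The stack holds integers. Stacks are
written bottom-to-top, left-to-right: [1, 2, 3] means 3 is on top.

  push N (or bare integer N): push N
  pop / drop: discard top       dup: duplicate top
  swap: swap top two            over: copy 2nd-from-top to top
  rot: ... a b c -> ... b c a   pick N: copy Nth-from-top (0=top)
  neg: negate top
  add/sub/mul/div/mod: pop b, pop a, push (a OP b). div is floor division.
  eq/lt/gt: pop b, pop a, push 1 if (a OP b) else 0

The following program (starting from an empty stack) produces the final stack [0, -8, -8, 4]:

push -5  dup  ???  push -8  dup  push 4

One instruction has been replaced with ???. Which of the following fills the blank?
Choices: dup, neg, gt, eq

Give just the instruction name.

Answer: gt

Derivation:
Stack before ???: [-5, -5]
Stack after ???:  [0]
Checking each choice:
  dup: produces [-5, -5, -5, -8, -8, 4]
  neg: produces [-5, 5, -8, -8, 4]
  gt: MATCH
  eq: produces [1, -8, -8, 4]


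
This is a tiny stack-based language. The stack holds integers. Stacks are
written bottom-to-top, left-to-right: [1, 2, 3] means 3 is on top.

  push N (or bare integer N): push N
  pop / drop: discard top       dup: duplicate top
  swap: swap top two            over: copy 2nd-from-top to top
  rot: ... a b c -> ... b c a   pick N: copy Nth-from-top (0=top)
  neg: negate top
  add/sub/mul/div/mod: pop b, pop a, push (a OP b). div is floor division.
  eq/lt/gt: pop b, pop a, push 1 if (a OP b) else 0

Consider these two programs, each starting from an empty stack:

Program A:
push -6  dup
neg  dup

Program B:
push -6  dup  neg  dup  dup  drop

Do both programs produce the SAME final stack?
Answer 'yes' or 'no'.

Answer: yes

Derivation:
Program A trace:
  After 'push -6': [-6]
  After 'dup': [-6, -6]
  After 'neg': [-6, 6]
  After 'dup': [-6, 6, 6]
Program A final stack: [-6, 6, 6]

Program B trace:
  After 'push -6': [-6]
  After 'dup': [-6, -6]
  After 'neg': [-6, 6]
  After 'dup': [-6, 6, 6]
  After 'dup': [-6, 6, 6, 6]
  After 'drop': [-6, 6, 6]
Program B final stack: [-6, 6, 6]
Same: yes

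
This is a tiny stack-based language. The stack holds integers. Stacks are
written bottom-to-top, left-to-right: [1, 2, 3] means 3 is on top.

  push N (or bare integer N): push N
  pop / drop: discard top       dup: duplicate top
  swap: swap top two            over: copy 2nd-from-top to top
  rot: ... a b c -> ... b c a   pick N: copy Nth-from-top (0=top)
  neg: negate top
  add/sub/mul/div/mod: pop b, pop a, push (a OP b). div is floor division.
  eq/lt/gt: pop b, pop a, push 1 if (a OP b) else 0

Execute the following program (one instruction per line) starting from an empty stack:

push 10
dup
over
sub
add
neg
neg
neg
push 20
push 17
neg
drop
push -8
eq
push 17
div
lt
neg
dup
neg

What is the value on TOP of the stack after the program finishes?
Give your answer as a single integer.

Answer: 1

Derivation:
After 'push 10': [10]
After 'dup': [10, 10]
After 'over': [10, 10, 10]
After 'sub': [10, 0]
After 'add': [10]
After 'neg': [-10]
After 'neg': [10]
After 'neg': [-10]
After 'push 20': [-10, 20]
After 'push 17': [-10, 20, 17]
After 'neg': [-10, 20, -17]
After 'drop': [-10, 20]
After 'push -8': [-10, 20, -8]
After 'eq': [-10, 0]
After 'push 17': [-10, 0, 17]
After 'div': [-10, 0]
After 'lt': [1]
After 'neg': [-1]
After 'dup': [-1, -1]
After 'neg': [-1, 1]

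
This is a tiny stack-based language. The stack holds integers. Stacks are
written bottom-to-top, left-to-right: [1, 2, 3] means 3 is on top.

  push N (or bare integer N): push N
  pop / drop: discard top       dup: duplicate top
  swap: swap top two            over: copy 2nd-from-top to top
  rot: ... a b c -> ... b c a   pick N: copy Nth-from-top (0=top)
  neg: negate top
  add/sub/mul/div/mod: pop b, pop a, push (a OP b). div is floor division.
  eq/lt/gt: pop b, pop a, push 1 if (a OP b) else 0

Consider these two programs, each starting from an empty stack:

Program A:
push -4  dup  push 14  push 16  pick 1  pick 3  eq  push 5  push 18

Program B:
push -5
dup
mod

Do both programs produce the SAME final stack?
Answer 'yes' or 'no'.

Program A trace:
  After 'push -4': [-4]
  After 'dup': [-4, -4]
  After 'push 14': [-4, -4, 14]
  After 'push 16': [-4, -4, 14, 16]
  After 'pick 1': [-4, -4, 14, 16, 14]
  After 'pick 3': [-4, -4, 14, 16, 14, -4]
  After 'eq': [-4, -4, 14, 16, 0]
  After 'push 5': [-4, -4, 14, 16, 0, 5]
  After 'push 18': [-4, -4, 14, 16, 0, 5, 18]
Program A final stack: [-4, -4, 14, 16, 0, 5, 18]

Program B trace:
  After 'push -5': [-5]
  After 'dup': [-5, -5]
  After 'mod': [0]
Program B final stack: [0]
Same: no

Answer: no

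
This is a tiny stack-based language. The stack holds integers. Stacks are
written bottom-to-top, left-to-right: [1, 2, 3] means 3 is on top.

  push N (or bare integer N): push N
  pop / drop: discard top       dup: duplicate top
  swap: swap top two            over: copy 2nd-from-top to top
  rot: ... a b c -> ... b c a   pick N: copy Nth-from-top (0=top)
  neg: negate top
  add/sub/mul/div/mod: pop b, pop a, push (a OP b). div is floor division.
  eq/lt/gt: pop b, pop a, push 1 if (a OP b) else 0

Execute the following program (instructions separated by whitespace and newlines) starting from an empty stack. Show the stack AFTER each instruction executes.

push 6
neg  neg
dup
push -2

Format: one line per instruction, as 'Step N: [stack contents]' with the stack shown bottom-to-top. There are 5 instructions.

Step 1: [6]
Step 2: [-6]
Step 3: [6]
Step 4: [6, 6]
Step 5: [6, 6, -2]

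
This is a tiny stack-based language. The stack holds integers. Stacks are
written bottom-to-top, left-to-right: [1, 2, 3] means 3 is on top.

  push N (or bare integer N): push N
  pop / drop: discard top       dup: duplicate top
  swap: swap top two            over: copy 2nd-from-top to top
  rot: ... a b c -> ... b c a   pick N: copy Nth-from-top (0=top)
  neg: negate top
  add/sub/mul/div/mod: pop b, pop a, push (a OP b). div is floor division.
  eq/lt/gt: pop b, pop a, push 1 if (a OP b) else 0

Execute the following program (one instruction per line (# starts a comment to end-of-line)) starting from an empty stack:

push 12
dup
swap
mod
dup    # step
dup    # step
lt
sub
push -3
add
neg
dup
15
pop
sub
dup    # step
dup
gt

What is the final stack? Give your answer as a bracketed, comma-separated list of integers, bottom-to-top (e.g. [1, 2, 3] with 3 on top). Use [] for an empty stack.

Answer: [0, 0]

Derivation:
After 'push 12': [12]
After 'dup': [12, 12]
After 'swap': [12, 12]
After 'mod': [0]
After 'dup': [0, 0]
After 'dup': [0, 0, 0]
After 'lt': [0, 0]
After 'sub': [0]
After 'push -3': [0, -3]
After 'add': [-3]
After 'neg': [3]
After 'dup': [3, 3]
After 'push 15': [3, 3, 15]
After 'pop': [3, 3]
After 'sub': [0]
After 'dup': [0, 0]
After 'dup': [0, 0, 0]
After 'gt': [0, 0]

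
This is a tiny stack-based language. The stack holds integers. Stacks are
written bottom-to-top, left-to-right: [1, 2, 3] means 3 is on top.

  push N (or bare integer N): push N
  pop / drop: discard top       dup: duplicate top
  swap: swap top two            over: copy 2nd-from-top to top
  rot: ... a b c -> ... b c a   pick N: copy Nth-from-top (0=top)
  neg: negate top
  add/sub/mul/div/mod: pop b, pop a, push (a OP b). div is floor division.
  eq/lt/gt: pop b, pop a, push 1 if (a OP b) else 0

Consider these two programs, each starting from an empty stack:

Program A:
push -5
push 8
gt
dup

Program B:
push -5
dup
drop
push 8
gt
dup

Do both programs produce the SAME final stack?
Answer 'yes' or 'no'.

Program A trace:
  After 'push -5': [-5]
  After 'push 8': [-5, 8]
  After 'gt': [0]
  After 'dup': [0, 0]
Program A final stack: [0, 0]

Program B trace:
  After 'push -5': [-5]
  After 'dup': [-5, -5]
  After 'drop': [-5]
  After 'push 8': [-5, 8]
  After 'gt': [0]
  After 'dup': [0, 0]
Program B final stack: [0, 0]
Same: yes

Answer: yes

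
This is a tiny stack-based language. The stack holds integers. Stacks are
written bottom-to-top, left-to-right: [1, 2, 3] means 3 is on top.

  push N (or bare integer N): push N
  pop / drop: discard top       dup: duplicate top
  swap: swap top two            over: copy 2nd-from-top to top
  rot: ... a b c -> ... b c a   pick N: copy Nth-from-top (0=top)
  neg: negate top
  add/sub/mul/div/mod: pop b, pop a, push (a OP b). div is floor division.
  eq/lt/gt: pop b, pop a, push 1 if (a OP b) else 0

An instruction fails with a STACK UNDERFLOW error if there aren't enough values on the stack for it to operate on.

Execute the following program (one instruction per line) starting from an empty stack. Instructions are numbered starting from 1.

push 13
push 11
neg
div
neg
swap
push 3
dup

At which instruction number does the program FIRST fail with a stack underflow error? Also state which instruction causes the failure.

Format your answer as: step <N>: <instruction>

Step 1 ('push 13'): stack = [13], depth = 1
Step 2 ('push 11'): stack = [13, 11], depth = 2
Step 3 ('neg'): stack = [13, -11], depth = 2
Step 4 ('div'): stack = [-2], depth = 1
Step 5 ('neg'): stack = [2], depth = 1
Step 6 ('swap'): needs 2 value(s) but depth is 1 — STACK UNDERFLOW

Answer: step 6: swap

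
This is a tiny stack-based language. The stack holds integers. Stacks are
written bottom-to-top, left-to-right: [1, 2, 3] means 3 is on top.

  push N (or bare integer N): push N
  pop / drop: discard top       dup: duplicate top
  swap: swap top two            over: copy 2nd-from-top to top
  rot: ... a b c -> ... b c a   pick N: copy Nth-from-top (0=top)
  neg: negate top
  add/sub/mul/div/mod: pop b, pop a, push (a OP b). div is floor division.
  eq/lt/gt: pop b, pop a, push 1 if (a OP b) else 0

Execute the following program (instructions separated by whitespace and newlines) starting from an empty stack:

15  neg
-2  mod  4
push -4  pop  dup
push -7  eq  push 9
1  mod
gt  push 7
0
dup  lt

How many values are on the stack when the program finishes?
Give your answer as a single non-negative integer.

After 'push 15': stack = [15] (depth 1)
After 'neg': stack = [-15] (depth 1)
After 'push -2': stack = [-15, -2] (depth 2)
After 'mod': stack = [-1] (depth 1)
After 'push 4': stack = [-1, 4] (depth 2)
After 'push -4': stack = [-1, 4, -4] (depth 3)
After 'pop': stack = [-1, 4] (depth 2)
After 'dup': stack = [-1, 4, 4] (depth 3)
After 'push -7': stack = [-1, 4, 4, -7] (depth 4)
After 'eq': stack = [-1, 4, 0] (depth 3)
After 'push 9': stack = [-1, 4, 0, 9] (depth 4)
After 'push 1': stack = [-1, 4, 0, 9, 1] (depth 5)
After 'mod': stack = [-1, 4, 0, 0] (depth 4)
After 'gt': stack = [-1, 4, 0] (depth 3)
After 'push 7': stack = [-1, 4, 0, 7] (depth 4)
After 'push 0': stack = [-1, 4, 0, 7, 0] (depth 5)
After 'dup': stack = [-1, 4, 0, 7, 0, 0] (depth 6)
After 'lt': stack = [-1, 4, 0, 7, 0] (depth 5)

Answer: 5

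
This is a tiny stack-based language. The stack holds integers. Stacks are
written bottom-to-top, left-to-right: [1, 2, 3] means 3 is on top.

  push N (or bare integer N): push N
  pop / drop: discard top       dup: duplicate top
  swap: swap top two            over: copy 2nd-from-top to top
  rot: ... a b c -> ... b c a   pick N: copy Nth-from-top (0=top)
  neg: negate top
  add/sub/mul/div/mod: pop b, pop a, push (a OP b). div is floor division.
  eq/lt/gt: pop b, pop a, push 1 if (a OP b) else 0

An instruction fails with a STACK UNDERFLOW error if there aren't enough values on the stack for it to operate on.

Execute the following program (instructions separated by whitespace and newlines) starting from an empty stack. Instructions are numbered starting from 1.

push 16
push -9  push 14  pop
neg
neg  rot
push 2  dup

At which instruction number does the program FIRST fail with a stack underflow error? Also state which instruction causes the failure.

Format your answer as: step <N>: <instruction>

Step 1 ('push 16'): stack = [16], depth = 1
Step 2 ('push -9'): stack = [16, -9], depth = 2
Step 3 ('push 14'): stack = [16, -9, 14], depth = 3
Step 4 ('pop'): stack = [16, -9], depth = 2
Step 5 ('neg'): stack = [16, 9], depth = 2
Step 6 ('neg'): stack = [16, -9], depth = 2
Step 7 ('rot'): needs 3 value(s) but depth is 2 — STACK UNDERFLOW

Answer: step 7: rot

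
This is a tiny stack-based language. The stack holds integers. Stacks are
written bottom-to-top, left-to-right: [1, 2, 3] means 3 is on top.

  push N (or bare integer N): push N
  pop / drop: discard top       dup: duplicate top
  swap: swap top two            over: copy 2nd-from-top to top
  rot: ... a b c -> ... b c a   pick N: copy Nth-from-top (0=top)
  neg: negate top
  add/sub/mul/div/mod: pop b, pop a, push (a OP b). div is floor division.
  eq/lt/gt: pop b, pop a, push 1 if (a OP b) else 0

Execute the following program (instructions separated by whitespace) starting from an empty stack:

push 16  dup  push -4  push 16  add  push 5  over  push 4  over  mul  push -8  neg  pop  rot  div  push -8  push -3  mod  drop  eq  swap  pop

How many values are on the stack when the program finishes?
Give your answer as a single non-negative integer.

After 'push 16': stack = [16] (depth 1)
After 'dup': stack = [16, 16] (depth 2)
After 'push -4': stack = [16, 16, -4] (depth 3)
After 'push 16': stack = [16, 16, -4, 16] (depth 4)
After 'add': stack = [16, 16, 12] (depth 3)
After 'push 5': stack = [16, 16, 12, 5] (depth 4)
After 'over': stack = [16, 16, 12, 5, 12] (depth 5)
After 'push 4': stack = [16, 16, 12, 5, 12, 4] (depth 6)
After 'over': stack = [16, 16, 12, 5, 12, 4, 12] (depth 7)
After 'mul': stack = [16, 16, 12, 5, 12, 48] (depth 6)
  ...
After 'pop': stack = [16, 16, 12, 5, 12, 48] (depth 6)
After 'rot': stack = [16, 16, 12, 12, 48, 5] (depth 6)
After 'div': stack = [16, 16, 12, 12, 9] (depth 5)
After 'push -8': stack = [16, 16, 12, 12, 9, -8] (depth 6)
After 'push -3': stack = [16, 16, 12, 12, 9, -8, -3] (depth 7)
After 'mod': stack = [16, 16, 12, 12, 9, -2] (depth 6)
After 'drop': stack = [16, 16, 12, 12, 9] (depth 5)
After 'eq': stack = [16, 16, 12, 0] (depth 4)
After 'swap': stack = [16, 16, 0, 12] (depth 4)
After 'pop': stack = [16, 16, 0] (depth 3)

Answer: 3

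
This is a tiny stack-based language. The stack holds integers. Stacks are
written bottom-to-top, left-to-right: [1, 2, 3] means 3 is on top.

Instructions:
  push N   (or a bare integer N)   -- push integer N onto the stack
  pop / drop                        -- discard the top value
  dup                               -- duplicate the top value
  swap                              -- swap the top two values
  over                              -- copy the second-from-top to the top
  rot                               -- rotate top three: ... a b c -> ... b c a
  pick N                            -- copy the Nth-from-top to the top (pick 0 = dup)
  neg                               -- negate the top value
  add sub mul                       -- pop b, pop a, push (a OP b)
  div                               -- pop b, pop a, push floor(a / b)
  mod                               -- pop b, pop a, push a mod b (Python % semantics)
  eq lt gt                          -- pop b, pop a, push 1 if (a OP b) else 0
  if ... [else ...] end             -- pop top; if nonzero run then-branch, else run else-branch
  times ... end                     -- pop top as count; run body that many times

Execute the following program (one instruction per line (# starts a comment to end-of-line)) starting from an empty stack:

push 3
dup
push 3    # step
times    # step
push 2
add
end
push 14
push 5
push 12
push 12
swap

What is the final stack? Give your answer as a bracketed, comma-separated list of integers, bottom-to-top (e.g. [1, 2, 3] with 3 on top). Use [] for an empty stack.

After 'push 3': [3]
After 'dup': [3, 3]
After 'push 3': [3, 3, 3]
After 'times': [3, 3]
After 'push 2': [3, 3, 2]
After 'add': [3, 5]
After 'push 2': [3, 5, 2]
After 'add': [3, 7]
After 'push 2': [3, 7, 2]
After 'add': [3, 9]
After 'push 14': [3, 9, 14]
After 'push 5': [3, 9, 14, 5]
After 'push 12': [3, 9, 14, 5, 12]
After 'push 12': [3, 9, 14, 5, 12, 12]
After 'swap': [3, 9, 14, 5, 12, 12]

Answer: [3, 9, 14, 5, 12, 12]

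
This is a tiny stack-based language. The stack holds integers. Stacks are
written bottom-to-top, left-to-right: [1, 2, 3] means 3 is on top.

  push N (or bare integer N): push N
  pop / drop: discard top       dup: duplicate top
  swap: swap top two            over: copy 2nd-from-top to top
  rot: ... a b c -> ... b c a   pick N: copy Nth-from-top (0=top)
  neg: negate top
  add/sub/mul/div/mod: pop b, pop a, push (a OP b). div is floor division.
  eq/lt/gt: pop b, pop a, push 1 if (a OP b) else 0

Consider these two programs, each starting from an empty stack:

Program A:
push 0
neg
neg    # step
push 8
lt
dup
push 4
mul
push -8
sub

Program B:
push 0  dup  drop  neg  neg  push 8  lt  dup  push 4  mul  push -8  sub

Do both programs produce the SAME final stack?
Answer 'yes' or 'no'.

Answer: yes

Derivation:
Program A trace:
  After 'push 0': [0]
  After 'neg': [0]
  After 'neg': [0]
  After 'push 8': [0, 8]
  After 'lt': [1]
  After 'dup': [1, 1]
  After 'push 4': [1, 1, 4]
  After 'mul': [1, 4]
  After 'push -8': [1, 4, -8]
  After 'sub': [1, 12]
Program A final stack: [1, 12]

Program B trace:
  After 'push 0': [0]
  After 'dup': [0, 0]
  After 'drop': [0]
  After 'neg': [0]
  After 'neg': [0]
  After 'push 8': [0, 8]
  After 'lt': [1]
  After 'dup': [1, 1]
  After 'push 4': [1, 1, 4]
  After 'mul': [1, 4]
  After 'push -8': [1, 4, -8]
  After 'sub': [1, 12]
Program B final stack: [1, 12]
Same: yes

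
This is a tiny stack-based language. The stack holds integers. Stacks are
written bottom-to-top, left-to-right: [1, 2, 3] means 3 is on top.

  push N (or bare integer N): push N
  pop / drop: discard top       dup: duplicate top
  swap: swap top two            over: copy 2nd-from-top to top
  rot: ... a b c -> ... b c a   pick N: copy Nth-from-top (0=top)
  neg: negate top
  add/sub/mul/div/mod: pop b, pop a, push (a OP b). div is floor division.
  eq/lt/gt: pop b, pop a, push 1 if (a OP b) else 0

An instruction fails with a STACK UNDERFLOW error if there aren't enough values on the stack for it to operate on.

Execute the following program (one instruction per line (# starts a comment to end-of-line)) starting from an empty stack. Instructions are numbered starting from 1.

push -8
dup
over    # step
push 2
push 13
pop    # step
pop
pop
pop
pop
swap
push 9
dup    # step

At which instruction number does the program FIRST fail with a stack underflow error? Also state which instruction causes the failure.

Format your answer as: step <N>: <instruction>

Answer: step 11: swap

Derivation:
Step 1 ('push -8'): stack = [-8], depth = 1
Step 2 ('dup'): stack = [-8, -8], depth = 2
Step 3 ('over'): stack = [-8, -8, -8], depth = 3
Step 4 ('push 2'): stack = [-8, -8, -8, 2], depth = 4
Step 5 ('push 13'): stack = [-8, -8, -8, 2, 13], depth = 5
Step 6 ('pop'): stack = [-8, -8, -8, 2], depth = 4
Step 7 ('pop'): stack = [-8, -8, -8], depth = 3
Step 8 ('pop'): stack = [-8, -8], depth = 2
Step 9 ('pop'): stack = [-8], depth = 1
Step 10 ('pop'): stack = [], depth = 0
Step 11 ('swap'): needs 2 value(s) but depth is 0 — STACK UNDERFLOW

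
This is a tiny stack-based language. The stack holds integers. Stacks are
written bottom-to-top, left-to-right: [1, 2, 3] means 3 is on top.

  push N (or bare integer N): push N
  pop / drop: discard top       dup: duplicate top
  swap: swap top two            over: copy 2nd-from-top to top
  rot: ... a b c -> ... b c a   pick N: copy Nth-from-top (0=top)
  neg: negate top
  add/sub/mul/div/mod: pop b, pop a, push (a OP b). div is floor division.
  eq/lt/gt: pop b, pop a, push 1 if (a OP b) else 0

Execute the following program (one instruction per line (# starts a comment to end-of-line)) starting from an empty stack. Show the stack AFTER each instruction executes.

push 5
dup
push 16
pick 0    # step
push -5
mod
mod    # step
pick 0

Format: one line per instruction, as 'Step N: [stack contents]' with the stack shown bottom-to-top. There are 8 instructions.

Step 1: [5]
Step 2: [5, 5]
Step 3: [5, 5, 16]
Step 4: [5, 5, 16, 16]
Step 5: [5, 5, 16, 16, -5]
Step 6: [5, 5, 16, -4]
Step 7: [5, 5, 0]
Step 8: [5, 5, 0, 0]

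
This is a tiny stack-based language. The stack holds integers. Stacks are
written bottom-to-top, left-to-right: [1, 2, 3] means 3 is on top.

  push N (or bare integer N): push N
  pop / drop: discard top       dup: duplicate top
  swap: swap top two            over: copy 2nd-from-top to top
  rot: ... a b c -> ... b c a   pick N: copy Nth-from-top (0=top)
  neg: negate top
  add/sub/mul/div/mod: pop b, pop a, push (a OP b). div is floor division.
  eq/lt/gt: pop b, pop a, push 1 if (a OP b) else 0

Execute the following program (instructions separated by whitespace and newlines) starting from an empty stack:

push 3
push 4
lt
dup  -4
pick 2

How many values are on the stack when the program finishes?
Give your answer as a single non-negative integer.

Answer: 4

Derivation:
After 'push 3': stack = [3] (depth 1)
After 'push 4': stack = [3, 4] (depth 2)
After 'lt': stack = [1] (depth 1)
After 'dup': stack = [1, 1] (depth 2)
After 'push -4': stack = [1, 1, -4] (depth 3)
After 'pick 2': stack = [1, 1, -4, 1] (depth 4)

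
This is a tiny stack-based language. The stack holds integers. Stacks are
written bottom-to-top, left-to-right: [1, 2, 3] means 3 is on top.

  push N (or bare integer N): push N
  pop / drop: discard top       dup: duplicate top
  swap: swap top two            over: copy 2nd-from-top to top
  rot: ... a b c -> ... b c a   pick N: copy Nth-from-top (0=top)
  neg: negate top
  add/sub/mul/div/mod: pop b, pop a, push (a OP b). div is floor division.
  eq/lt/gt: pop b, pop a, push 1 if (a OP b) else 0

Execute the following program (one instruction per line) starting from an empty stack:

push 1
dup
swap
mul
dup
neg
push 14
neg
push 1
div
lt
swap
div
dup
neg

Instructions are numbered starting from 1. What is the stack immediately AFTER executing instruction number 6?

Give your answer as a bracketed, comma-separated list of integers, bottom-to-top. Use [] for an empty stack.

Step 1 ('push 1'): [1]
Step 2 ('dup'): [1, 1]
Step 3 ('swap'): [1, 1]
Step 4 ('mul'): [1]
Step 5 ('dup'): [1, 1]
Step 6 ('neg'): [1, -1]

Answer: [1, -1]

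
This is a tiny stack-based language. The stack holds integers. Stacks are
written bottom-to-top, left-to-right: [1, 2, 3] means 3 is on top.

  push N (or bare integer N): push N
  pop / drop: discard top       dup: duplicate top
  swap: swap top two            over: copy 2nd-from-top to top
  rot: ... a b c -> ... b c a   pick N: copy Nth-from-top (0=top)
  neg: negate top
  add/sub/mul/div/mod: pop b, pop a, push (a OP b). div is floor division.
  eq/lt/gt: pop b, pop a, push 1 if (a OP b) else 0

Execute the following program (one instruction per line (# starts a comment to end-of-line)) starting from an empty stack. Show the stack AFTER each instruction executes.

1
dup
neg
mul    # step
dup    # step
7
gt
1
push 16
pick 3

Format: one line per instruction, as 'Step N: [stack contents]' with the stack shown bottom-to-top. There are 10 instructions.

Step 1: [1]
Step 2: [1, 1]
Step 3: [1, -1]
Step 4: [-1]
Step 5: [-1, -1]
Step 6: [-1, -1, 7]
Step 7: [-1, 0]
Step 8: [-1, 0, 1]
Step 9: [-1, 0, 1, 16]
Step 10: [-1, 0, 1, 16, -1]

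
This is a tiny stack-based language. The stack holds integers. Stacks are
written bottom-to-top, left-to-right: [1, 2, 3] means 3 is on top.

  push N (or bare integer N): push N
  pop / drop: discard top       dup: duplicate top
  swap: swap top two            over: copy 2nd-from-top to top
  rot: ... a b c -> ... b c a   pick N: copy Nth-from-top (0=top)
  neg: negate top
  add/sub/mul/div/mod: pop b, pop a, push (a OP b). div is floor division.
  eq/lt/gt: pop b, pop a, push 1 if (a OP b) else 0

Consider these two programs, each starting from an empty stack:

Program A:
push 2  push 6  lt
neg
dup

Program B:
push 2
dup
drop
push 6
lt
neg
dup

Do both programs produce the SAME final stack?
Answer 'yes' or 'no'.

Answer: yes

Derivation:
Program A trace:
  After 'push 2': [2]
  After 'push 6': [2, 6]
  After 'lt': [1]
  After 'neg': [-1]
  After 'dup': [-1, -1]
Program A final stack: [-1, -1]

Program B trace:
  After 'push 2': [2]
  After 'dup': [2, 2]
  After 'drop': [2]
  After 'push 6': [2, 6]
  After 'lt': [1]
  After 'neg': [-1]
  After 'dup': [-1, -1]
Program B final stack: [-1, -1]
Same: yes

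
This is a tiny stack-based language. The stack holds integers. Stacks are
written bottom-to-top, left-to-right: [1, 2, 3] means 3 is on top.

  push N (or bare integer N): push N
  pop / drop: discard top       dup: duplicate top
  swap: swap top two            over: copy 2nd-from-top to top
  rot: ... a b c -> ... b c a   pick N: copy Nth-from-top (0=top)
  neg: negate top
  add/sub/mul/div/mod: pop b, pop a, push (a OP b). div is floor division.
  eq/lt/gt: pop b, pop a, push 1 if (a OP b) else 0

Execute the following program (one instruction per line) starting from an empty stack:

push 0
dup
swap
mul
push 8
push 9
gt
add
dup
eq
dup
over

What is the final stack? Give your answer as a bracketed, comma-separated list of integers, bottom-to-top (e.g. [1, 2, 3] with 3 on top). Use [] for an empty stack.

After 'push 0': [0]
After 'dup': [0, 0]
After 'swap': [0, 0]
After 'mul': [0]
After 'push 8': [0, 8]
After 'push 9': [0, 8, 9]
After 'gt': [0, 0]
After 'add': [0]
After 'dup': [0, 0]
After 'eq': [1]
After 'dup': [1, 1]
After 'over': [1, 1, 1]

Answer: [1, 1, 1]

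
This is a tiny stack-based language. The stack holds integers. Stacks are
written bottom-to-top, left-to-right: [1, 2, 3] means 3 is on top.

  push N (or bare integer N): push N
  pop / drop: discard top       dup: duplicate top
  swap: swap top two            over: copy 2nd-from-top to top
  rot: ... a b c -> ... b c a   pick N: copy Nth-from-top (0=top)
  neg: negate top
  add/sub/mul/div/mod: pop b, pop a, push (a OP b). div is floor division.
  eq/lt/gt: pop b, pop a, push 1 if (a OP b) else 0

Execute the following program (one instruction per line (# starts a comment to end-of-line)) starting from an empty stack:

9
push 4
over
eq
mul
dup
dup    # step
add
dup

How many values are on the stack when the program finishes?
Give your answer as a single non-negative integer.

After 'push 9': stack = [9] (depth 1)
After 'push 4': stack = [9, 4] (depth 2)
After 'over': stack = [9, 4, 9] (depth 3)
After 'eq': stack = [9, 0] (depth 2)
After 'mul': stack = [0] (depth 1)
After 'dup': stack = [0, 0] (depth 2)
After 'dup': stack = [0, 0, 0] (depth 3)
After 'add': stack = [0, 0] (depth 2)
After 'dup': stack = [0, 0, 0] (depth 3)

Answer: 3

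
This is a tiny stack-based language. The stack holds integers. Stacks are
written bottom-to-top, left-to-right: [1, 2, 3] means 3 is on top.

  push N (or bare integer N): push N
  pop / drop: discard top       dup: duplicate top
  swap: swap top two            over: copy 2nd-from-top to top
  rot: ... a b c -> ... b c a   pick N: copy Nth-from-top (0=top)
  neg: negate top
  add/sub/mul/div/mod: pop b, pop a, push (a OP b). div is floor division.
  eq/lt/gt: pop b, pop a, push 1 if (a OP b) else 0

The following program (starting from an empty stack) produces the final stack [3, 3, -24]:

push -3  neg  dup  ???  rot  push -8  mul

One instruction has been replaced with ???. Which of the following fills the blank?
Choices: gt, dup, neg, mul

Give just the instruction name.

Answer: dup

Derivation:
Stack before ???: [3, 3]
Stack after ???:  [3, 3, 3]
Checking each choice:
  gt: stack underflow (need 3, have 1)
  dup: MATCH
  neg: stack underflow (need 3, have 2)
  mul: stack underflow (need 3, have 1)
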